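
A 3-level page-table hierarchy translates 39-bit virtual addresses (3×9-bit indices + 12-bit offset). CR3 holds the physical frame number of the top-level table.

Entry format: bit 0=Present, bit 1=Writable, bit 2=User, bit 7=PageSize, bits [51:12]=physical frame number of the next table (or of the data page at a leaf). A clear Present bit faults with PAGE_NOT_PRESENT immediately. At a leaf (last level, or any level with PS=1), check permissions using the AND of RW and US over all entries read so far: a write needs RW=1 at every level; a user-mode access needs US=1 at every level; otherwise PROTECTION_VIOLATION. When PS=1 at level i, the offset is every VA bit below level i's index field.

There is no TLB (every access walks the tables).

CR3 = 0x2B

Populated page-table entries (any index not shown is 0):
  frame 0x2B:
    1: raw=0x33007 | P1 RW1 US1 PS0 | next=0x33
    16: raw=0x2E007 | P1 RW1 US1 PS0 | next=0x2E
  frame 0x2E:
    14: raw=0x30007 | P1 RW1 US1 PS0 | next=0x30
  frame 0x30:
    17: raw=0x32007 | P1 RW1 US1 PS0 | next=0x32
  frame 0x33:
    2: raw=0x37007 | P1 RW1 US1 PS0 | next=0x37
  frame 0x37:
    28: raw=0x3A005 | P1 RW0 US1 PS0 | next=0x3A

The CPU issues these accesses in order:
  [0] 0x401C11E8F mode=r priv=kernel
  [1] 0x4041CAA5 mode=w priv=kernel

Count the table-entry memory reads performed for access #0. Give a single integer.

Walk each access:
#0 VA=0x401C11E8F (r,kernel):
  L0 @0x2B[16] → 0x2E007  P=1,RW=1,US=1,PS=0
  L1 @0x2E[14] → 0x30007  P=1,RW=1,US=1,PS=0
  L2 @0x30[17] → 0x32007  P=1,RW=1,US=1,PS=0
  ✓ 0x32E8F  — 3 lookups
#1 VA=0x4041CAA5 (w,kernel):
  L0 @0x2B[1] → 0x33007  P=1,RW=1,US=1,PS=0
  L1 @0x33[2] → 0x37007  P=1,RW=1,US=1,PS=0
  L2 @0x37[28] → 0x3A005  P=1,RW=0,US=1,PS=0
  ⇒ fault: PROTECTION_VIOLATION  — 3 lookups

Entries read for #0: 3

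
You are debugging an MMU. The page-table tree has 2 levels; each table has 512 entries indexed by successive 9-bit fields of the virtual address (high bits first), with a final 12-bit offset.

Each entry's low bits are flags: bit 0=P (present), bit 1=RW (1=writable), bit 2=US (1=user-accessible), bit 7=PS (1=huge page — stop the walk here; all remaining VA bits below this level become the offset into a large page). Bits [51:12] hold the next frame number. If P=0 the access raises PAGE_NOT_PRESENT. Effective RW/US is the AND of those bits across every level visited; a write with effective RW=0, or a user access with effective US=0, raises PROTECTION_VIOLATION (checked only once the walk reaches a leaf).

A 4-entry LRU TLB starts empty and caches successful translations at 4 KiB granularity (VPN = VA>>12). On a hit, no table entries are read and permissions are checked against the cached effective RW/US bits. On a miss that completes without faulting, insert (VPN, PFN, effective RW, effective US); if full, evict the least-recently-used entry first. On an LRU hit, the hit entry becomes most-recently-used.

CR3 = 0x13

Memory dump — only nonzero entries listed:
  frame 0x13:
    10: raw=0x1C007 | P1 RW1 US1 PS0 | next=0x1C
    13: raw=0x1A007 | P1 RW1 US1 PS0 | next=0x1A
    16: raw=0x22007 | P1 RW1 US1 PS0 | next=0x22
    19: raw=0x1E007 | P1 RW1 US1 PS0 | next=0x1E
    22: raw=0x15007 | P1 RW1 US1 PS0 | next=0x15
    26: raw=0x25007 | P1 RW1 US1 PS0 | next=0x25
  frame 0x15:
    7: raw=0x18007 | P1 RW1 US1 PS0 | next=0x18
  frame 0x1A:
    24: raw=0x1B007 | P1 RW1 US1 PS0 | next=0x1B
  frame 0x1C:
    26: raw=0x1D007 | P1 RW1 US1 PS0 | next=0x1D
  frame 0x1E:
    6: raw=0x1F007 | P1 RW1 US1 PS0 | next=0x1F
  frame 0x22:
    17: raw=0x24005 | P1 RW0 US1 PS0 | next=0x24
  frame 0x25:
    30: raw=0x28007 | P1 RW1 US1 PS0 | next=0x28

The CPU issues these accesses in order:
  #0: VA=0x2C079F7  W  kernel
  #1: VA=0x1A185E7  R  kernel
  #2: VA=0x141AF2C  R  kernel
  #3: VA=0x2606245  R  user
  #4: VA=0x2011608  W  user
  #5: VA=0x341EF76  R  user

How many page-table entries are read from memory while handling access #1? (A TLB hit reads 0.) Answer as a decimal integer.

Per-access translation:
#0 VA=0x2C079F7 (w,kernel):
  [0] read 0x13 idx=22: raw=0x15007 flags P=1 W=1 U=1 S=0
  [1] read 0x15 idx=7: raw=0x18007 flags P=1 W=1 U=1 S=0
  ⇒ phys 0x189F7  [2 reads]
#1 VA=0x1A185E7 (r,kernel):
  [0] read 0x13 idx=13: raw=0x1A007 flags P=1 W=1 U=1 S=0
  [1] read 0x1A idx=24: raw=0x1B007 flags P=1 W=1 U=1 S=0
  ⇒ phys 0x1B5E7  [2 reads]
#2 VA=0x141AF2C (r,kernel):
  [0] read 0x13 idx=10: raw=0x1C007 flags P=1 W=1 U=1 S=0
  [1] read 0x1C idx=26: raw=0x1D007 flags P=1 W=1 U=1 S=0
  ⇒ phys 0x1DF2C  [2 reads]
#3 VA=0x2606245 (r,user):
  [0] read 0x13 idx=19: raw=0x1E007 flags P=1 W=1 U=1 S=0
  [1] read 0x1E idx=6: raw=0x1F007 flags P=1 W=1 U=1 S=0
  ⇒ phys 0x1F245  [2 reads]
#4 VA=0x2011608 (w,user):
  [0] read 0x13 idx=16: raw=0x22007 flags P=1 W=1 U=1 S=0
  [1] read 0x22 idx=17: raw=0x24005 flags P=1 W=0 U=1 S=0
  ✗ PROTECTION_VIOLATION  [2 reads]
#5 VA=0x341EF76 (r,user):
  [0] read 0x13 idx=26: raw=0x25007 flags P=1 W=1 U=1 S=0
  [1] read 0x25 idx=30: raw=0x28007 flags P=1 W=1 U=1 S=0
  ⇒ phys 0x28F76  [2 reads]

Entries read for #1: 2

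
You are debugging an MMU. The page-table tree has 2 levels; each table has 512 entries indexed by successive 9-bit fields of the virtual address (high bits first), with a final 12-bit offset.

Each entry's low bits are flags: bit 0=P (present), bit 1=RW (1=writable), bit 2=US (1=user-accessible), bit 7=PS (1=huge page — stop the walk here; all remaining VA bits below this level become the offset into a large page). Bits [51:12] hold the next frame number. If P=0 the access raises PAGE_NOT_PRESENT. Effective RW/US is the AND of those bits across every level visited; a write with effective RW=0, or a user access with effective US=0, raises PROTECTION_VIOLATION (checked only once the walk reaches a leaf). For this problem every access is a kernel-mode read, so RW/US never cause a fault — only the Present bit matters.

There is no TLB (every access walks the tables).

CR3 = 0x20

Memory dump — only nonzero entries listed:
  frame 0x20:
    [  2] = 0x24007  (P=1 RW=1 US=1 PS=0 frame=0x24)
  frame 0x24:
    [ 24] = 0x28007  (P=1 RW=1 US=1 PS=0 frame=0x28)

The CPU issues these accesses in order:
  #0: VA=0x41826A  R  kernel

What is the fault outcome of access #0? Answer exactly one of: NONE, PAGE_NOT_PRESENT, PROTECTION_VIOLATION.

Trace:
#0 VA=0x41826A (r,kernel):
  L0: frame=0x20 idx=2 entry=0x24007 [P=1 RW=1 US=1 PS=0]
  L1: frame=0x24 idx=24 entry=0x28007 [P=1 RW=1 US=1 PS=0]
  → PA=0x2826A  (2 entries read)

Access #0 fault: NONE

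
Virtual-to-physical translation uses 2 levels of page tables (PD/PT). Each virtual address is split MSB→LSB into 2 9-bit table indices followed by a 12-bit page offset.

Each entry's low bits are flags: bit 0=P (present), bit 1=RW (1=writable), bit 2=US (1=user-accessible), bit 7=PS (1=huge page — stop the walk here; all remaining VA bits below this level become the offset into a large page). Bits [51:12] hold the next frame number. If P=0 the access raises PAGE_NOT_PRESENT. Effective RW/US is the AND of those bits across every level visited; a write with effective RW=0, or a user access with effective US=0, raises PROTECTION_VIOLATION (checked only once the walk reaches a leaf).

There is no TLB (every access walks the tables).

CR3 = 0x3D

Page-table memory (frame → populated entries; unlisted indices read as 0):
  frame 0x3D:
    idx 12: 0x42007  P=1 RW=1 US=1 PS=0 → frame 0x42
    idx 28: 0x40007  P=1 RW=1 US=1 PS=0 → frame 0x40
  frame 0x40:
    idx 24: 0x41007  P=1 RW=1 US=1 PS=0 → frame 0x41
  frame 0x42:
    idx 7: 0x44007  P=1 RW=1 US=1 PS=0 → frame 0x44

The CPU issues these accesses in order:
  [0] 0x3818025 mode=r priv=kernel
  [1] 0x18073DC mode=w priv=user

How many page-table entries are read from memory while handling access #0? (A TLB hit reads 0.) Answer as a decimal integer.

Trace:
#0 VA=0x3818025 (r,kernel):
  lvl0: tbl 0x3D, slot 28 ⇒ 0x40007 (P1/RW1/US1/PS0)
  lvl1: tbl 0x40, slot 24 ⇒ 0x41007 (P1/RW1/US1/PS0)
  ✓ 0x41025  — 2 lookups
#1 VA=0x18073DC (w,user):
  lvl0: tbl 0x3D, slot 12 ⇒ 0x42007 (P1/RW1/US1/PS0)
  lvl1: tbl 0x42, slot 7 ⇒ 0x44007 (P1/RW1/US1/PS0)
  ✓ 0x443DC  — 2 lookups

Entries read for #0: 2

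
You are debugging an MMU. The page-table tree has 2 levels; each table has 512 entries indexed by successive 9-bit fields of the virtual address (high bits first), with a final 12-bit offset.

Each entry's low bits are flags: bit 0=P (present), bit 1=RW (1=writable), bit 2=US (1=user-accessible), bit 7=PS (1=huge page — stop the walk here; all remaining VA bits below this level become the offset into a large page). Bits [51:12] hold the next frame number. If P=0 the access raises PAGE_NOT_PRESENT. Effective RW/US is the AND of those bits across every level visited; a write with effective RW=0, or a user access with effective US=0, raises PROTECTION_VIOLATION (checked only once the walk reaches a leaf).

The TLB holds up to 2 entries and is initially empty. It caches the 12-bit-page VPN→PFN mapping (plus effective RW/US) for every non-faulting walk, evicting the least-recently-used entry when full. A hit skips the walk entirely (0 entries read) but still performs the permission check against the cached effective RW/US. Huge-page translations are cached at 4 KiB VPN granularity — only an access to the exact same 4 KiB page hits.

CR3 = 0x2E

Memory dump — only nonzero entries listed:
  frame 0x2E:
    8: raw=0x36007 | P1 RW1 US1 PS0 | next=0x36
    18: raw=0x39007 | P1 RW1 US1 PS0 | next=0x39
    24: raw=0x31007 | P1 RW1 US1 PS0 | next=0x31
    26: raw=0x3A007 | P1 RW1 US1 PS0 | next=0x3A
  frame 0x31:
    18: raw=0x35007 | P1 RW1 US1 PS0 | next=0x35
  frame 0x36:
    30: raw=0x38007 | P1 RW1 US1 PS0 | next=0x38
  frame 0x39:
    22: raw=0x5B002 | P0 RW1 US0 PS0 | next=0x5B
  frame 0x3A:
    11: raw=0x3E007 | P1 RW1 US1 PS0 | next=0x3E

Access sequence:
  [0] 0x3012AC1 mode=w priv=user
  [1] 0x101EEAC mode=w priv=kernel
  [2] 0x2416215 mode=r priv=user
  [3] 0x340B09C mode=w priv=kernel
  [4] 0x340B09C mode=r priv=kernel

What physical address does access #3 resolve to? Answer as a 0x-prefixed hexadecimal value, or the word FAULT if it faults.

Per-access translation:
#0 VA=0x3012AC1 (w,user):
  L0 @0x2E[24] → 0x31007  P=1,RW=1,US=1,PS=0
  L1 @0x31[18] → 0x35007  P=1,RW=1,US=1,PS=0
  ✓ 0x35AC1  — 2 lookups
#1 VA=0x101EEAC (w,kernel):
  L0 @0x2E[8] → 0x36007  P=1,RW=1,US=1,PS=0
  L1 @0x36[30] → 0x38007  P=1,RW=1,US=1,PS=0
  ✓ 0x38EAC  — 2 lookups
#2 VA=0x2416215 (r,user):
  L0 @0x2E[18] → 0x39007  P=1,RW=1,US=1,PS=0
  L1 @0x39[22] → 0x5B002  P=0,RW=1,US=0,PS=0
  ⇒ fault: PAGE_NOT_PRESENT  — 2 lookups
#3 VA=0x340B09C (w,kernel):
  L0 @0x2E[26] → 0x3A007  P=1,RW=1,US=1,PS=0
  L1 @0x3A[11] → 0x3E007  P=1,RW=1,US=1,PS=0
  ✓ 0x3E09C  — 2 lookups
#4 VA=0x340B09C (r,kernel):
  TLB hit vpn=0x340B → PA=0x3E09C

Access #3 PA: 0x3E09C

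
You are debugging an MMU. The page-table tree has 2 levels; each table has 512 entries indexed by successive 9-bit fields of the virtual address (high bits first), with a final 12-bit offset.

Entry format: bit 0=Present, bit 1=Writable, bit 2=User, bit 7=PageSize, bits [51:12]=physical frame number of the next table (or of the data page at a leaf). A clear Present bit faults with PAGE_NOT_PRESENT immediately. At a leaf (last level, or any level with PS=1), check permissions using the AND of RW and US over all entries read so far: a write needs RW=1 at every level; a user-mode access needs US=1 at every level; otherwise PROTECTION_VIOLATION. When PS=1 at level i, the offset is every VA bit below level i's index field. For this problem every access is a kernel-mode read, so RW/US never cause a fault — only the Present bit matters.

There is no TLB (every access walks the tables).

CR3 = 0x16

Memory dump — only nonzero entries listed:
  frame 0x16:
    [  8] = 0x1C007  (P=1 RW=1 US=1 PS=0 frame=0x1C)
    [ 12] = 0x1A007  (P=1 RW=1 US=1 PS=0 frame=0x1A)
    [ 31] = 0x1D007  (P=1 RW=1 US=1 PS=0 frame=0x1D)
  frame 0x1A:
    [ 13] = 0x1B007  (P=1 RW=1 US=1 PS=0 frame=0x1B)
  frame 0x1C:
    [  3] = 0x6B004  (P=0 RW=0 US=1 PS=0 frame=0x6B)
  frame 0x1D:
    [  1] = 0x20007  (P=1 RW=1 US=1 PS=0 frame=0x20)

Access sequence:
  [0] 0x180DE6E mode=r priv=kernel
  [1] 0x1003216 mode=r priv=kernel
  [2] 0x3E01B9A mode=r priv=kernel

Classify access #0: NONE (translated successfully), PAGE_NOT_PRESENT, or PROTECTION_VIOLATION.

Per-access translation:
#0 VA=0x180DE6E (r,kernel):
  L0 @0x16[12] → 0x1A007  P=1,RW=1,US=1,PS=0
  L1 @0x1A[13] → 0x1B007  P=1,RW=1,US=1,PS=0
  ⇒ phys 0x1BE6E  [2 reads]
#1 VA=0x1003216 (r,kernel):
  L0 @0x16[8] → 0x1C007  P=1,RW=1,US=1,PS=0
  L1 @0x1C[3] → 0x6B004  P=0,RW=0,US=1,PS=0
  ✗ PAGE_NOT_PRESENT  [2 reads]
#2 VA=0x3E01B9A (r,kernel):
  L0 @0x16[31] → 0x1D007  P=1,RW=1,US=1,PS=0
  L1 @0x1D[1] → 0x20007  P=1,RW=1,US=1,PS=0
  ⇒ phys 0x20B9A  [2 reads]

Access #0 fault: NONE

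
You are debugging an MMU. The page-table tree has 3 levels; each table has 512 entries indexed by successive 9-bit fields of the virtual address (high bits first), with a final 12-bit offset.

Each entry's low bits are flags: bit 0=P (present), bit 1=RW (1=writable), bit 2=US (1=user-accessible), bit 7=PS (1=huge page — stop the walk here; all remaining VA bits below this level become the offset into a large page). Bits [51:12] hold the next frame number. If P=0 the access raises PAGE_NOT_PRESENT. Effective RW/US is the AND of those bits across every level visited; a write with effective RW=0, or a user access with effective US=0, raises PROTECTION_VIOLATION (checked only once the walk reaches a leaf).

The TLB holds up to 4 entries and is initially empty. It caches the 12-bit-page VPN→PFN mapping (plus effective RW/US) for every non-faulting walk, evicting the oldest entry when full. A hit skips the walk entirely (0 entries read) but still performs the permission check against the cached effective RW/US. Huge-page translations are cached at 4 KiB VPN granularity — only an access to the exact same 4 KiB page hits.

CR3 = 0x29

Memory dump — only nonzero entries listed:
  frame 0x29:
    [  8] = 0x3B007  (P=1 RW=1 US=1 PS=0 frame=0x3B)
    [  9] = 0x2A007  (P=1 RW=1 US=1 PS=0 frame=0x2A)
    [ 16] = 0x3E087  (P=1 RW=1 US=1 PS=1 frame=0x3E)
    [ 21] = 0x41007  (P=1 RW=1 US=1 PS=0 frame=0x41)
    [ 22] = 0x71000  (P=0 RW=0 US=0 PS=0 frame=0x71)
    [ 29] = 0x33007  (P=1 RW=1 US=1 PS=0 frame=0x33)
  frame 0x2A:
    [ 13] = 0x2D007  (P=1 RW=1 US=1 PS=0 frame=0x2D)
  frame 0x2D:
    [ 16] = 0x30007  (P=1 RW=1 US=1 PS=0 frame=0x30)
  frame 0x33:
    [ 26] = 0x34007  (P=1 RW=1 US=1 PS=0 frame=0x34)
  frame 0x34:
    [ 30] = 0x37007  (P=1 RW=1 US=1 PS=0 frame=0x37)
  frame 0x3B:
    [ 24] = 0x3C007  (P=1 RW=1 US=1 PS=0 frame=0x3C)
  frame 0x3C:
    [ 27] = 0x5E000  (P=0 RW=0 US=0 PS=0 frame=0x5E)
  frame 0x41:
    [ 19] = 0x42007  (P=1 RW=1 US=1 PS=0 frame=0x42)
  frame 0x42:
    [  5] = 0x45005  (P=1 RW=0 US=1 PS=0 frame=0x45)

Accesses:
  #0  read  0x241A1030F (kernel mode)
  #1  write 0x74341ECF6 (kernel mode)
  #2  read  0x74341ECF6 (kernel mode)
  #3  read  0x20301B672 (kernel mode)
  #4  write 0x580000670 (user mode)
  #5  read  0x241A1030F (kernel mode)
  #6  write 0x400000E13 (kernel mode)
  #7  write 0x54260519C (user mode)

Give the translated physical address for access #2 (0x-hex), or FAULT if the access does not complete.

Walk each access:
#0 VA=0x241A1030F (r,kernel):
  L0: frame=0x29 idx=9 entry=0x2A007 [P=1 RW=1 US=1 PS=0]
  L1: frame=0x2A idx=13 entry=0x2D007 [P=1 RW=1 US=1 PS=0]
  L2: frame=0x2D idx=16 entry=0x30007 [P=1 RW=1 US=1 PS=0]
  ⇒ phys 0x3030F  [3 reads]
#1 VA=0x74341ECF6 (w,kernel):
  L0: frame=0x29 idx=29 entry=0x33007 [P=1 RW=1 US=1 PS=0]
  L1: frame=0x33 idx=26 entry=0x34007 [P=1 RW=1 US=1 PS=0]
  L2: frame=0x34 idx=30 entry=0x37007 [P=1 RW=1 US=1 PS=0]
  ⇒ phys 0x37CF6  [3 reads]
#2 VA=0x74341ECF6 (r,kernel):
  TLB hit vpn=0x74341E → PA=0x37CF6
#3 VA=0x20301B672 (r,kernel):
  L0: frame=0x29 idx=8 entry=0x3B007 [P=1 RW=1 US=1 PS=0]
  L1: frame=0x3B idx=24 entry=0x3C007 [P=1 RW=1 US=1 PS=0]
  L2: frame=0x3C idx=27 entry=0x5E000 [P=0 RW=0 US=0 PS=0]
  ✗ PAGE_NOT_PRESENT  [3 reads]
#4 VA=0x580000670 (w,user):
  L0: frame=0x29 idx=22 entry=0x71000 [P=0 RW=0 US=0 PS=0]
  ✗ PAGE_NOT_PRESENT  [1 reads]
#5 VA=0x241A1030F (r,kernel):
  TLB hit vpn=0x241A10 → PA=0x3030F
#6 VA=0x400000E13 (w,kernel):
  L0: frame=0x29 idx=16 entry=0x3E087 [P=1 RW=1 US=1 PS=1]
  ⇒ phys 0x3EE13 (huge @L0)  [1 reads]
#7 VA=0x54260519C (w,user):
  L0: frame=0x29 idx=21 entry=0x41007 [P=1 RW=1 US=1 PS=0]
  L1: frame=0x41 idx=19 entry=0x42007 [P=1 RW=1 US=1 PS=0]
  L2: frame=0x42 idx=5 entry=0x45005 [P=1 RW=0 US=1 PS=0]
  ✗ PROTECTION_VIOLATION  [3 reads]

Access #2 PA: 0x37CF6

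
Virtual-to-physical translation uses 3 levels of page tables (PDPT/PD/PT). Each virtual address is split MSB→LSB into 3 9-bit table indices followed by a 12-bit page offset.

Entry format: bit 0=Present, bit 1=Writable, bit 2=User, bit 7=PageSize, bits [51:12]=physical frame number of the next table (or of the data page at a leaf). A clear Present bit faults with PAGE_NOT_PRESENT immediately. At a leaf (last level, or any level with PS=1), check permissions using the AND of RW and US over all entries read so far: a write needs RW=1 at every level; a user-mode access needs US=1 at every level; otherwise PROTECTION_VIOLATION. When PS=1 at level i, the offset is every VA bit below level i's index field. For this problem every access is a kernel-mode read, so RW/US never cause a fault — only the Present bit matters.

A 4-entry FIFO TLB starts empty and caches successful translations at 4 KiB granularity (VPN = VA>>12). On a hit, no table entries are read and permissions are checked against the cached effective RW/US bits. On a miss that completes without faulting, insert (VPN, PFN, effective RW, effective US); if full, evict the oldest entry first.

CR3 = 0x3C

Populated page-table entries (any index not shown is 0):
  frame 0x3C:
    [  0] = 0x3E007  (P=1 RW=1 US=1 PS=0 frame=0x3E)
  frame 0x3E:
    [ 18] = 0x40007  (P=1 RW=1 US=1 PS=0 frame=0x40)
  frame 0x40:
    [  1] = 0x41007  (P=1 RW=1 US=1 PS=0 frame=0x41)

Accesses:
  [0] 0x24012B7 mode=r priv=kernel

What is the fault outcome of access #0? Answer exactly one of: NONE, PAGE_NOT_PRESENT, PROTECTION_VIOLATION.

Per-access translation:
#0 VA=0x24012B7 (r,kernel):
  L0: frame=0x3C idx=0 entry=0x3E007 [P=1 RW=1 US=1 PS=0]
  L1: frame=0x3E idx=18 entry=0x40007 [P=1 RW=1 US=1 PS=0]
  L2: frame=0x40 idx=1 entry=0x41007 [P=1 RW=1 US=1 PS=0]
  ✓ 0x412B7  — 3 lookups

Access #0 fault: NONE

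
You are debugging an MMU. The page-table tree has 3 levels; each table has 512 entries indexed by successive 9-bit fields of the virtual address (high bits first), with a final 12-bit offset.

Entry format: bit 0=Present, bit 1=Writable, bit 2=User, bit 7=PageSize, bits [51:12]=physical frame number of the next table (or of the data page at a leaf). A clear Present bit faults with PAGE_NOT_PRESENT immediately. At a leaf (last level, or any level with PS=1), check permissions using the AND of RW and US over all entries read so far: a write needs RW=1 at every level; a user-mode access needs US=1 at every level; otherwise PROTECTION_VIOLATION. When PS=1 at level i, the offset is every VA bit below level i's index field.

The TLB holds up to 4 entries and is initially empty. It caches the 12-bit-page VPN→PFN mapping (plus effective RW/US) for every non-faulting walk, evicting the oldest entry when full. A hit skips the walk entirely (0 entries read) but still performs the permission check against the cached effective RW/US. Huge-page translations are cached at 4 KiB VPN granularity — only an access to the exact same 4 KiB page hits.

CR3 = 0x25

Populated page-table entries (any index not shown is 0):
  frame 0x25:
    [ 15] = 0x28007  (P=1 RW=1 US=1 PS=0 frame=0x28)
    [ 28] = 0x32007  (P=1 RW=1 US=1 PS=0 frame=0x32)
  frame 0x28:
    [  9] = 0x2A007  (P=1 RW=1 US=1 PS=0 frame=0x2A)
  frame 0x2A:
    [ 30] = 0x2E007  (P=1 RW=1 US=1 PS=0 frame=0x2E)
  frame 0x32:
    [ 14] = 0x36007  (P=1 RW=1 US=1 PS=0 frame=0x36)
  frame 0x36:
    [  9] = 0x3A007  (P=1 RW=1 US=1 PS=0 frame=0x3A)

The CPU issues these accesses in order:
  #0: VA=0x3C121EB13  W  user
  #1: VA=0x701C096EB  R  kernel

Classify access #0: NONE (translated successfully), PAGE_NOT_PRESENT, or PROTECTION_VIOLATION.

Trace:
#0 VA=0x3C121EB13 (w,user):
  lvl0: tbl 0x25, slot 15 ⇒ 0x28007 (P1/RW1/US1/PS0)
  lvl1: tbl 0x28, slot 9 ⇒ 0x2A007 (P1/RW1/US1/PS0)
  lvl2: tbl 0x2A, slot 30 ⇒ 0x2E007 (P1/RW1/US1/PS0)
  → PA=0x2EB13  (3 entries read)
#1 VA=0x701C096EB (r,kernel):
  lvl0: tbl 0x25, slot 28 ⇒ 0x32007 (P1/RW1/US1/PS0)
  lvl1: tbl 0x32, slot 14 ⇒ 0x36007 (P1/RW1/US1/PS0)
  lvl2: tbl 0x36, slot 9 ⇒ 0x3A007 (P1/RW1/US1/PS0)
  → PA=0x3A6EB  (3 entries read)

Access #0 fault: NONE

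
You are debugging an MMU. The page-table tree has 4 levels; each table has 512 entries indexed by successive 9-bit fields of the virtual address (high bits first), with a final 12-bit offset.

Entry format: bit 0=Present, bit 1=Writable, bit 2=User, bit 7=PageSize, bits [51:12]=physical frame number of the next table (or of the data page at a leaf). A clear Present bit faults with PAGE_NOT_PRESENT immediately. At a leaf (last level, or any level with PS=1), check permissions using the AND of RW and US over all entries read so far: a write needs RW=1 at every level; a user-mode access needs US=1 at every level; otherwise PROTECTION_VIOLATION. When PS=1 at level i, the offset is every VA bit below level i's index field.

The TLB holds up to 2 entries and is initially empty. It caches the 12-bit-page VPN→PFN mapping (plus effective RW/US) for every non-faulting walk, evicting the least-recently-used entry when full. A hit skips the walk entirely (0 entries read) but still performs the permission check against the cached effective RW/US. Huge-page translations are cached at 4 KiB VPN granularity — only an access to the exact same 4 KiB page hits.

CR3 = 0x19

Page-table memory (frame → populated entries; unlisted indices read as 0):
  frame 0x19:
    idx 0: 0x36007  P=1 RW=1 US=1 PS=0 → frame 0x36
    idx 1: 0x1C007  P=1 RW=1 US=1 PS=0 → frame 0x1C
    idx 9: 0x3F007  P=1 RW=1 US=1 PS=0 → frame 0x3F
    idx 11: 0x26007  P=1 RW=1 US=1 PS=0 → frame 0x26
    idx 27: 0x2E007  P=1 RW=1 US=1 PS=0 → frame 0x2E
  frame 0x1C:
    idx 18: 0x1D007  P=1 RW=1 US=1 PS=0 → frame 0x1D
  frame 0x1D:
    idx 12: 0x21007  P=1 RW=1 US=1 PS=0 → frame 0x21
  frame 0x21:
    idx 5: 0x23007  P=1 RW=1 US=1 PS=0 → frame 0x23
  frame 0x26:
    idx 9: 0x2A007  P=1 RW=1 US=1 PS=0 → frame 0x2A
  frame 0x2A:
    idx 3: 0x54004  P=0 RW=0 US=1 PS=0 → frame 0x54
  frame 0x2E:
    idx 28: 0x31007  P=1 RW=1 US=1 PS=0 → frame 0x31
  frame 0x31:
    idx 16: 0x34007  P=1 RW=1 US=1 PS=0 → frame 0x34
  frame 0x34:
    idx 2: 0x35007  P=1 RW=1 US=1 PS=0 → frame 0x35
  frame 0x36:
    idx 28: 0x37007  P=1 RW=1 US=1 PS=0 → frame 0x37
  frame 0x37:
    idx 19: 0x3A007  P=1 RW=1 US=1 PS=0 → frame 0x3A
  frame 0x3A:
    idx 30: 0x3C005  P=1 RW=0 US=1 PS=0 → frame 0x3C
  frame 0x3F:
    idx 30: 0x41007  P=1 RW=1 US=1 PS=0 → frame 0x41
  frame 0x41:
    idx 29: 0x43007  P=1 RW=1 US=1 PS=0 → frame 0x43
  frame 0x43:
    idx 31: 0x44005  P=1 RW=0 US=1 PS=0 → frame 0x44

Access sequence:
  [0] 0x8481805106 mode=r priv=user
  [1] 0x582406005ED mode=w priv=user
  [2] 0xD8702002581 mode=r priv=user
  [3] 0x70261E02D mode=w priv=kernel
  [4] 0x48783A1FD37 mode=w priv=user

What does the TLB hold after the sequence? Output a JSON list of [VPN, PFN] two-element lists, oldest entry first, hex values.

Trace:
#0 VA=0x8481805106 (r,user):
  [0] read 0x19 idx=1: raw=0x1C007 flags P=1 W=1 U=1 S=0
  [1] read 0x1C idx=18: raw=0x1D007 flags P=1 W=1 U=1 S=0
  [2] read 0x1D idx=12: raw=0x21007 flags P=1 W=1 U=1 S=0
  [3] read 0x21 idx=5: raw=0x23007 flags P=1 W=1 U=1 S=0
  ⇒ phys 0x23106  [4 reads]
#1 VA=0x582406005ED (w,user):
  [0] read 0x19 idx=11: raw=0x26007 flags P=1 W=1 U=1 S=0
  [1] read 0x26 idx=9: raw=0x2A007 flags P=1 W=1 U=1 S=0
  [2] read 0x2A idx=3: raw=0x54004 flags P=0 W=0 U=1 S=0
  ✗ PAGE_NOT_PRESENT  [3 reads]
#2 VA=0xD8702002581 (r,user):
  [0] read 0x19 idx=27: raw=0x2E007 flags P=1 W=1 U=1 S=0
  [1] read 0x2E idx=28: raw=0x31007 flags P=1 W=1 U=1 S=0
  [2] read 0x31 idx=16: raw=0x34007 flags P=1 W=1 U=1 S=0
  [3] read 0x34 idx=2: raw=0x35007 flags P=1 W=1 U=1 S=0
  ⇒ phys 0x35581  [4 reads]
#3 VA=0x70261E02D (w,kernel):
  [0] read 0x19 idx=0: raw=0x36007 flags P=1 W=1 U=1 S=0
  [1] read 0x36 idx=28: raw=0x37007 flags P=1 W=1 U=1 S=0
  [2] read 0x37 idx=19: raw=0x3A007 flags P=1 W=1 U=1 S=0
  [3] read 0x3A idx=30: raw=0x3C005 flags P=1 W=0 U=1 S=0
  ✗ PROTECTION_VIOLATION  [4 reads]
#4 VA=0x48783A1FD37 (w,user):
  [0] read 0x19 idx=9: raw=0x3F007 flags P=1 W=1 U=1 S=0
  [1] read 0x3F idx=30: raw=0x41007 flags P=1 W=1 U=1 S=0
  [2] read 0x41 idx=29: raw=0x43007 flags P=1 W=1 U=1 S=0
  [3] read 0x43 idx=31: raw=0x44005 flags P=1 W=0 U=1 S=0
  ✗ PROTECTION_VIOLATION  [4 reads]

TLB: [["0x8481805", "0x23"], ["0xD8702002", "0x35"]]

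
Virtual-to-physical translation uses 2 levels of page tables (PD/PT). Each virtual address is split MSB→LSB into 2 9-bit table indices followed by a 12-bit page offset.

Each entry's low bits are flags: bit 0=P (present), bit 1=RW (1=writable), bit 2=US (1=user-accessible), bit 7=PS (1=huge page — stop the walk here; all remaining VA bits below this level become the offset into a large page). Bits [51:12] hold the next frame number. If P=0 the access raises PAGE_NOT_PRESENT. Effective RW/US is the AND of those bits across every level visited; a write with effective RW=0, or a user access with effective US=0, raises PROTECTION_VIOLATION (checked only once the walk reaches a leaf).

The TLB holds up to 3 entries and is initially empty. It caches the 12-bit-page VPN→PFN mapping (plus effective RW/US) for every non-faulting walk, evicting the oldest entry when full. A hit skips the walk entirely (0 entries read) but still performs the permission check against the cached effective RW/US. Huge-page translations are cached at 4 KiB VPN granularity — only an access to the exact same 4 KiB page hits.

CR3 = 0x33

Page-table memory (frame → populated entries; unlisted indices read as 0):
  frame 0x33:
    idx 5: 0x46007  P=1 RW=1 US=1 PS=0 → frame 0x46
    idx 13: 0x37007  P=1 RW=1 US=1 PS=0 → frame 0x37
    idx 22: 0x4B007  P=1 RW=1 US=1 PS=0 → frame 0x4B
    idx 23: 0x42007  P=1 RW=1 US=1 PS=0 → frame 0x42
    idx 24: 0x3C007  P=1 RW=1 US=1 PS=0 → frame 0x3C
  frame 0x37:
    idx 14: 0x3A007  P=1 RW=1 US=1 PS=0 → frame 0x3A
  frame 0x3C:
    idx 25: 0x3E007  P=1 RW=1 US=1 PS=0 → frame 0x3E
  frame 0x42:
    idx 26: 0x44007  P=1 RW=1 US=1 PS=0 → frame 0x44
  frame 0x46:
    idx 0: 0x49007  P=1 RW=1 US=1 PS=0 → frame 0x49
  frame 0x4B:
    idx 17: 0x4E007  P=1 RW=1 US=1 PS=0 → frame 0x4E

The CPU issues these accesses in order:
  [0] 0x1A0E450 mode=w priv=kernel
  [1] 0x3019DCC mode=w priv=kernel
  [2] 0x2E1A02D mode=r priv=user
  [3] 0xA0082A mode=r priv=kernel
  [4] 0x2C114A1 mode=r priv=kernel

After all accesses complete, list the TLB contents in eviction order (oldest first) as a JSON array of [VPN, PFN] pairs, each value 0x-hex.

Walk each access:
#0 VA=0x1A0E450 (w,kernel):
  L0 @0x33[13] → 0x37007  P=1,RW=1,US=1,PS=0
  L1 @0x37[14] → 0x3A007  P=1,RW=1,US=1,PS=0
  ✓ 0x3A450  — 2 lookups
#1 VA=0x3019DCC (w,kernel):
  L0 @0x33[24] → 0x3C007  P=1,RW=1,US=1,PS=0
  L1 @0x3C[25] → 0x3E007  P=1,RW=1,US=1,PS=0
  ✓ 0x3EDCC  — 2 lookups
#2 VA=0x2E1A02D (r,user):
  L0 @0x33[23] → 0x42007  P=1,RW=1,US=1,PS=0
  L1 @0x42[26] → 0x44007  P=1,RW=1,US=1,PS=0
  ✓ 0x4402D  — 2 lookups
#3 VA=0xA0082A (r,kernel):
  L0 @0x33[5] → 0x46007  P=1,RW=1,US=1,PS=0
  L1 @0x46[0] → 0x49007  P=1,RW=1,US=1,PS=0
  ✓ 0x4982A  — 2 lookups
#4 VA=0x2C114A1 (r,kernel):
  L0 @0x33[22] → 0x4B007  P=1,RW=1,US=1,PS=0
  L1 @0x4B[17] → 0x4E007  P=1,RW=1,US=1,PS=0
  ✓ 0x4E4A1  — 2 lookups

TLB: [["0x2E1A", "0x44"], ["0xA00", "0x49"], ["0x2C11", "0x4E"]]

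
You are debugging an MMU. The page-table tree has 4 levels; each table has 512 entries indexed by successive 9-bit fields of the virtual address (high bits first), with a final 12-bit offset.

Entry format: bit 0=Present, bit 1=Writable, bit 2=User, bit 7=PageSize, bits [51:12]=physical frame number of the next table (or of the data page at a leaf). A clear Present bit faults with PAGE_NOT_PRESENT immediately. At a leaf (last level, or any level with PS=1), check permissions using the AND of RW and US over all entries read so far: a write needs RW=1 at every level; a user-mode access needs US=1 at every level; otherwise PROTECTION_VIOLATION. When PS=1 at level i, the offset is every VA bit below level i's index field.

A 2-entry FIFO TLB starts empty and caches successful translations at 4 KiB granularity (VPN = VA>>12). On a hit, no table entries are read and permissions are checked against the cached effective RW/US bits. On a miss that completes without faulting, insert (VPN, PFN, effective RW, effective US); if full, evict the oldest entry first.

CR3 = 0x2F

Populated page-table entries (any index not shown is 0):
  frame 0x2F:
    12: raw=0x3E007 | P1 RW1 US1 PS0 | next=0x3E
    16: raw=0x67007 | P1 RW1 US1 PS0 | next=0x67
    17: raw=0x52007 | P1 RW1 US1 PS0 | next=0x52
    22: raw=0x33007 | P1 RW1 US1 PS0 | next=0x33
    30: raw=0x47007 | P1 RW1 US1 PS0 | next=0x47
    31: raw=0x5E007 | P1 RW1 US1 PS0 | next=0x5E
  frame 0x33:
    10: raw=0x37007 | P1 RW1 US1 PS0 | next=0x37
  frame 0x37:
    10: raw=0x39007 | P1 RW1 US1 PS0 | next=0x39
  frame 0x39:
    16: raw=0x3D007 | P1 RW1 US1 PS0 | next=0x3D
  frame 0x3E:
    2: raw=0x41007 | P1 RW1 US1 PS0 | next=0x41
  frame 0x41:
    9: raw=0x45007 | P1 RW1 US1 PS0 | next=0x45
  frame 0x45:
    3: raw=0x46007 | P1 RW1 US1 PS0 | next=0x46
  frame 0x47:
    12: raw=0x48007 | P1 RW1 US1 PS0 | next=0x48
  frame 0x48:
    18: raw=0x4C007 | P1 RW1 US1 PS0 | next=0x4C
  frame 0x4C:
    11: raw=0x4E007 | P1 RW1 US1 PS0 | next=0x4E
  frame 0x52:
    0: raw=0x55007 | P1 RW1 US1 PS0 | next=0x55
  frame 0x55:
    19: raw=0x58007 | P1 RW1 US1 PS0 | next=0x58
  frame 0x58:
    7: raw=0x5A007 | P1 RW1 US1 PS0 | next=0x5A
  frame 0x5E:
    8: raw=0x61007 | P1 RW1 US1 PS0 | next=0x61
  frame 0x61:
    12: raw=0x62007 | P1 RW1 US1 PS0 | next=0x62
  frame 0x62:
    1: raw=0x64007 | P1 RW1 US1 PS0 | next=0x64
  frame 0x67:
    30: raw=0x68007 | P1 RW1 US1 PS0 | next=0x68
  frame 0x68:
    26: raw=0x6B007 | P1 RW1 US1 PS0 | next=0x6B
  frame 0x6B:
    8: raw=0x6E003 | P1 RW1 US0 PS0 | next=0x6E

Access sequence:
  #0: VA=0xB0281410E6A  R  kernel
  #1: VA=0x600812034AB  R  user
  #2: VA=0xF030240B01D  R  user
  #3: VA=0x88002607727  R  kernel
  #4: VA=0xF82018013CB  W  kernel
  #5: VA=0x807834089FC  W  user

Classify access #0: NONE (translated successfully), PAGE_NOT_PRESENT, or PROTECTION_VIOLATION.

Trace:
#0 VA=0xB0281410E6A (r,kernel):
  L0: frame=0x2F idx=22 entry=0x33007 [P=1 RW=1 US=1 PS=0]
  L1: frame=0x33 idx=10 entry=0x37007 [P=1 RW=1 US=1 PS=0]
  L2: frame=0x37 idx=10 entry=0x39007 [P=1 RW=1 US=1 PS=0]
  L3: frame=0x39 idx=16 entry=0x3D007 [P=1 RW=1 US=1 PS=0]
  ✓ 0x3DE6A  — 4 lookups
#1 VA=0x600812034AB (r,user):
  L0: frame=0x2F idx=12 entry=0x3E007 [P=1 RW=1 US=1 PS=0]
  L1: frame=0x3E idx=2 entry=0x41007 [P=1 RW=1 US=1 PS=0]
  L2: frame=0x41 idx=9 entry=0x45007 [P=1 RW=1 US=1 PS=0]
  L3: frame=0x45 idx=3 entry=0x46007 [P=1 RW=1 US=1 PS=0]
  ✓ 0x464AB  — 4 lookups
#2 VA=0xF030240B01D (r,user):
  L0: frame=0x2F idx=30 entry=0x47007 [P=1 RW=1 US=1 PS=0]
  L1: frame=0x47 idx=12 entry=0x48007 [P=1 RW=1 US=1 PS=0]
  L2: frame=0x48 idx=18 entry=0x4C007 [P=1 RW=1 US=1 PS=0]
  L3: frame=0x4C idx=11 entry=0x4E007 [P=1 RW=1 US=1 PS=0]
  ✓ 0x4E01D  — 4 lookups
#3 VA=0x88002607727 (r,kernel):
  L0: frame=0x2F idx=17 entry=0x52007 [P=1 RW=1 US=1 PS=0]
  L1: frame=0x52 idx=0 entry=0x55007 [P=1 RW=1 US=1 PS=0]
  L2: frame=0x55 idx=19 entry=0x58007 [P=1 RW=1 US=1 PS=0]
  L3: frame=0x58 idx=7 entry=0x5A007 [P=1 RW=1 US=1 PS=0]
  ✓ 0x5A727  — 4 lookups
#4 VA=0xF82018013CB (w,kernel):
  L0: frame=0x2F idx=31 entry=0x5E007 [P=1 RW=1 US=1 PS=0]
  L1: frame=0x5E idx=8 entry=0x61007 [P=1 RW=1 US=1 PS=0]
  L2: frame=0x61 idx=12 entry=0x62007 [P=1 RW=1 US=1 PS=0]
  L3: frame=0x62 idx=1 entry=0x64007 [P=1 RW=1 US=1 PS=0]
  ✓ 0x643CB  — 4 lookups
#5 VA=0x807834089FC (w,user):
  L0: frame=0x2F idx=16 entry=0x67007 [P=1 RW=1 US=1 PS=0]
  L1: frame=0x67 idx=30 entry=0x68007 [P=1 RW=1 US=1 PS=0]
  L2: frame=0x68 idx=26 entry=0x6B007 [P=1 RW=1 US=1 PS=0]
  L3: frame=0x6B idx=8 entry=0x6E003 [P=1 RW=1 US=0 PS=0]
  ✗ PROTECTION_VIOLATION  [4 reads]

Access #0 fault: NONE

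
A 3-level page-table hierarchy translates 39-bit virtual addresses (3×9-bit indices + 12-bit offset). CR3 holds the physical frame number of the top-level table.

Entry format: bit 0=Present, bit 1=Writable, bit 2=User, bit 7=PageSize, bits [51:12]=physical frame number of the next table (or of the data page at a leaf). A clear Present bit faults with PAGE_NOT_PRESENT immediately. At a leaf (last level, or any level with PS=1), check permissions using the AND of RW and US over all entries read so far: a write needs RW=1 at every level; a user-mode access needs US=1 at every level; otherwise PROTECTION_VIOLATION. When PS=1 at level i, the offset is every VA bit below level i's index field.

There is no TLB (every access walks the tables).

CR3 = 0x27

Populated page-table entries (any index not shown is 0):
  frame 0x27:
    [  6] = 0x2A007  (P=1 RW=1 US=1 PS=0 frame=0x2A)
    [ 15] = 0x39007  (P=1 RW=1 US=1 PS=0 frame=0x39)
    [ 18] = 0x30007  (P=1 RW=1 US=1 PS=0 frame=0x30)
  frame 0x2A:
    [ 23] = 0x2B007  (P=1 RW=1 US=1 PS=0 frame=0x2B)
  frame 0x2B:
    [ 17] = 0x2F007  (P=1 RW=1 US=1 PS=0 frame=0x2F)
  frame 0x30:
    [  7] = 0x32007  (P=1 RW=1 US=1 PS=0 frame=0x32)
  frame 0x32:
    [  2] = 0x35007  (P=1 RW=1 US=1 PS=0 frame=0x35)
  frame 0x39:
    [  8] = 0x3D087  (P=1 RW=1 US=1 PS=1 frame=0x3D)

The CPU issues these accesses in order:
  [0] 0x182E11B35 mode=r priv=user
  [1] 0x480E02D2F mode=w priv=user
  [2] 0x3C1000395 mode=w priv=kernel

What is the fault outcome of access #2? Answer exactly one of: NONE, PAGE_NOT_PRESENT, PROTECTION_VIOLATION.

Trace:
#0 VA=0x182E11B35 (r,user):
  lvl0: tbl 0x27, slot 6 ⇒ 0x2A007 (P1/RW1/US1/PS0)
  lvl1: tbl 0x2A, slot 23 ⇒ 0x2B007 (P1/RW1/US1/PS0)
  lvl2: tbl 0x2B, slot 17 ⇒ 0x2F007 (P1/RW1/US1/PS0)
  ⇒ phys 0x2FB35  [3 reads]
#1 VA=0x480E02D2F (w,user):
  lvl0: tbl 0x27, slot 18 ⇒ 0x30007 (P1/RW1/US1/PS0)
  lvl1: tbl 0x30, slot 7 ⇒ 0x32007 (P1/RW1/US1/PS0)
  lvl2: tbl 0x32, slot 2 ⇒ 0x35007 (P1/RW1/US1/PS0)
  ⇒ phys 0x35D2F  [3 reads]
#2 VA=0x3C1000395 (w,kernel):
  lvl0: tbl 0x27, slot 15 ⇒ 0x39007 (P1/RW1/US1/PS0)
  lvl1: tbl 0x39, slot 8 ⇒ 0x3D087 (P1/RW1/US1/PS1)
  ⇒ phys 0x3D395 (huge @L1)  [2 reads]

Access #2 fault: NONE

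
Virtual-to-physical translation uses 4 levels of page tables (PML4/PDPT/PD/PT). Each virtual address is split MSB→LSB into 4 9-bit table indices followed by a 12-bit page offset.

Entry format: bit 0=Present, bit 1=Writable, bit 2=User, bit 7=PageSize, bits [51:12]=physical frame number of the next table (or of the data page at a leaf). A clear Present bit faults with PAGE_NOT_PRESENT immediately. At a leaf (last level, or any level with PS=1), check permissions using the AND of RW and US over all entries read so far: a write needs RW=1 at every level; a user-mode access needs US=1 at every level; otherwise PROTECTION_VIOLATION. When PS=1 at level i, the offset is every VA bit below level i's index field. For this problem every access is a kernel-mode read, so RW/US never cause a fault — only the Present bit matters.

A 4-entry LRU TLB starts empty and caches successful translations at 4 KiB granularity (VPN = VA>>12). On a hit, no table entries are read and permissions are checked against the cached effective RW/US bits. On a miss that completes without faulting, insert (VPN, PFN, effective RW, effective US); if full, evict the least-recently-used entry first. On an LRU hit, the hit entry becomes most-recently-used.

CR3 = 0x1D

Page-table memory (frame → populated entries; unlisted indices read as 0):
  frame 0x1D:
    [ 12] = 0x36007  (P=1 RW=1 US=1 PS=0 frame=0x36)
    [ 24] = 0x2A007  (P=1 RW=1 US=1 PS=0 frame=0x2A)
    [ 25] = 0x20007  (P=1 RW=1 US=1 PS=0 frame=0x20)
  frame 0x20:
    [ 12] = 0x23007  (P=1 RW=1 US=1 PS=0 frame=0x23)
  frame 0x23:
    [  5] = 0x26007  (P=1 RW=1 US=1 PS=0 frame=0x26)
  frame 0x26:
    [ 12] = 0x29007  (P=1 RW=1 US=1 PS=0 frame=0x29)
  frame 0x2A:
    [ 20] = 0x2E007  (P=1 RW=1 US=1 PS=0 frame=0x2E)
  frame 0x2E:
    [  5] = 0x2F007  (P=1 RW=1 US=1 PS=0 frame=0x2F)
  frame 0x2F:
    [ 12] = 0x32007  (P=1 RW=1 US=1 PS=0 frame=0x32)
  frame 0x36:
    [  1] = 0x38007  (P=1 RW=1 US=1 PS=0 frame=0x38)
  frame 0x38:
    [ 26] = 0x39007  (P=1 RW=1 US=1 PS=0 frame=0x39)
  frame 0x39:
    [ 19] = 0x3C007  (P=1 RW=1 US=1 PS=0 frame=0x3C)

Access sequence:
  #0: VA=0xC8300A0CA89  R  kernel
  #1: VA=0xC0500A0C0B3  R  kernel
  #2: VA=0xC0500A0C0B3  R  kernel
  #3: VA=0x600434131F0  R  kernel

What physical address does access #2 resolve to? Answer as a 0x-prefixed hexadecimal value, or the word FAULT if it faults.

Trace:
#0 VA=0xC8300A0CA89 (r,kernel):
  L0 @0x1D[25] → 0x20007  P=1,RW=1,US=1,PS=0
  L1 @0x20[12] → 0x23007  P=1,RW=1,US=1,PS=0
  L2 @0x23[5] → 0x26007  P=1,RW=1,US=1,PS=0
  L3 @0x26[12] → 0x29007  P=1,RW=1,US=1,PS=0
  ✓ 0x29A89  — 4 lookups
#1 VA=0xC0500A0C0B3 (r,kernel):
  L0 @0x1D[24] → 0x2A007  P=1,RW=1,US=1,PS=0
  L1 @0x2A[20] → 0x2E007  P=1,RW=1,US=1,PS=0
  L2 @0x2E[5] → 0x2F007  P=1,RW=1,US=1,PS=0
  L3 @0x2F[12] → 0x32007  P=1,RW=1,US=1,PS=0
  ✓ 0x320B3  — 4 lookups
#2 VA=0xC0500A0C0B3 (r,kernel):
  TLB hit vpn=0xC0500A0C → PA=0x320B3
#3 VA=0x600434131F0 (r,kernel):
  L0 @0x1D[12] → 0x36007  P=1,RW=1,US=1,PS=0
  L1 @0x36[1] → 0x38007  P=1,RW=1,US=1,PS=0
  L2 @0x38[26] → 0x39007  P=1,RW=1,US=1,PS=0
  L3 @0x39[19] → 0x3C007  P=1,RW=1,US=1,PS=0
  ✓ 0x3C1F0  — 4 lookups

Access #2 PA: 0x320B3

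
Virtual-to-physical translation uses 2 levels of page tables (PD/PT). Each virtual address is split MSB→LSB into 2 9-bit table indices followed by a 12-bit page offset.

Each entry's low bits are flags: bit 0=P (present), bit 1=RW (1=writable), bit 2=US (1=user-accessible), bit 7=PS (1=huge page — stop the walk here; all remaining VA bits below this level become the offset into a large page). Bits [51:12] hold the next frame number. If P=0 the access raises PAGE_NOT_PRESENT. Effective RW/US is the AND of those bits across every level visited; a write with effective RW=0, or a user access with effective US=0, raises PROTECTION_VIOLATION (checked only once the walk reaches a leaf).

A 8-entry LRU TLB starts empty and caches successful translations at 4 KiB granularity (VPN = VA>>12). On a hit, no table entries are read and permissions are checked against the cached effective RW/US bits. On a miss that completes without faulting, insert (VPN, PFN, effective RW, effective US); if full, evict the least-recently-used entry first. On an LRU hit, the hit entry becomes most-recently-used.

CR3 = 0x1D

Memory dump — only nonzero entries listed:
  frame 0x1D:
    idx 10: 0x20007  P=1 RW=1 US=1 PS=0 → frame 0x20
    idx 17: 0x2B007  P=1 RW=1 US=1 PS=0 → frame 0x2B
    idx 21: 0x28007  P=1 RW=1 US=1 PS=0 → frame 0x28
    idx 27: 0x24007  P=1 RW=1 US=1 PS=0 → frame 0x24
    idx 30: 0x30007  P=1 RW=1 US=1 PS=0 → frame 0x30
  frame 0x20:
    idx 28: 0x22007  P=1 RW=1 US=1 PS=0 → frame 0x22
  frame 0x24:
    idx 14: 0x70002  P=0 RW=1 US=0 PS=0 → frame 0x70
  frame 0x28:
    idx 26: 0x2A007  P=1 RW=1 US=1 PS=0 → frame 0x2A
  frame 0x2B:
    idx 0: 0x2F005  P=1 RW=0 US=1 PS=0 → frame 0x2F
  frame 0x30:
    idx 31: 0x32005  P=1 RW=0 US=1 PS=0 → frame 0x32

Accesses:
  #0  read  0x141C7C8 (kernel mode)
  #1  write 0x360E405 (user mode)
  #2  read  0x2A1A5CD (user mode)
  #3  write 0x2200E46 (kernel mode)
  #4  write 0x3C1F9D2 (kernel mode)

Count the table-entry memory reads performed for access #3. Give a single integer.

Per-access translation:
#0 VA=0x141C7C8 (r,kernel):
  L0: frame=0x1D idx=10 entry=0x20007 [P=1 RW=1 US=1 PS=0]
  L1: frame=0x20 idx=28 entry=0x22007 [P=1 RW=1 US=1 PS=0]
  → PA=0x227C8  (2 entries read)
#1 VA=0x360E405 (w,user):
  L0: frame=0x1D idx=27 entry=0x24007 [P=1 RW=1 US=1 PS=0]
  L1: frame=0x24 idx=14 entry=0x70002 [P=0 RW=1 US=0 PS=0]
  → PAGE_NOT_PRESENT  (2 entries read)
#2 VA=0x2A1A5CD (r,user):
  L0: frame=0x1D idx=21 entry=0x28007 [P=1 RW=1 US=1 PS=0]
  L1: frame=0x28 idx=26 entry=0x2A007 [P=1 RW=1 US=1 PS=0]
  → PA=0x2A5CD  (2 entries read)
#3 VA=0x2200E46 (w,kernel):
  L0: frame=0x1D idx=17 entry=0x2B007 [P=1 RW=1 US=1 PS=0]
  L1: frame=0x2B idx=0 entry=0x2F005 [P=1 RW=0 US=1 PS=0]
  → PROTECTION_VIOLATION  (2 entries read)
#4 VA=0x3C1F9D2 (w,kernel):
  L0: frame=0x1D idx=30 entry=0x30007 [P=1 RW=1 US=1 PS=0]
  L1: frame=0x30 idx=31 entry=0x32005 [P=1 RW=0 US=1 PS=0]
  → PROTECTION_VIOLATION  (2 entries read)

Entries read for #3: 2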